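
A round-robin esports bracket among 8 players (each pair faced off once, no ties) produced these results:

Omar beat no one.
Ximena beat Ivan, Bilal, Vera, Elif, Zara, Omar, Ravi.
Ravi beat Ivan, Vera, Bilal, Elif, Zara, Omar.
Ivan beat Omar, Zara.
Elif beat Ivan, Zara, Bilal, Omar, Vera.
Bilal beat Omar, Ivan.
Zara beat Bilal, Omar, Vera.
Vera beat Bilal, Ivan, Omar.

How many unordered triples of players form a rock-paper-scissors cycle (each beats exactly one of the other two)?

Win totals: Zara 3, Ivan 2, Ximena 7, Ravi 6, Bilal 2, Omar 0, Elif 5, Vera 3.
A player with w wins dominates both others in C(w,2) triples; summing gives 3 + 1 + 21 + 15 + 1 + 0 + 10 + 3 = 54 transitive triples.
Total triples C(8,3) = 56, so cyclic triples = 56 − 54 = 2.

2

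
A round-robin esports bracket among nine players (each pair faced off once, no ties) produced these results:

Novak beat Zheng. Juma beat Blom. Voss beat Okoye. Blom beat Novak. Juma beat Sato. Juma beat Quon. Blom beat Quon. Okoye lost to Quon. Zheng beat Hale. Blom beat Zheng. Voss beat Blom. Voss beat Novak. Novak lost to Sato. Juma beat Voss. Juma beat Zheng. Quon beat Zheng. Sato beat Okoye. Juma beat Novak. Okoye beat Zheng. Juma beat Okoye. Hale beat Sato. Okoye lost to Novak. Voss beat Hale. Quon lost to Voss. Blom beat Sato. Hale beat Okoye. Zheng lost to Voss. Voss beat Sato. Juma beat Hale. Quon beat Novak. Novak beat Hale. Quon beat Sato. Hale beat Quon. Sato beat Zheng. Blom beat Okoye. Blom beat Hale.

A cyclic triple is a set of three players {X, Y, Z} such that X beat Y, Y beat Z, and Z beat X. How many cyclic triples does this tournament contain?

5

Win totals: Zheng 1, Quon 4, Juma 8, Okoye 1, Hale 3, Voss 7, Novak 3, Blom 6, Sato 3.
A player with w wins dominates both others in C(w,2) triples; summing gives 0 + 6 + 28 + 0 + 3 + 21 + 3 + 15 + 3 = 79 transitive triples.
Total triples C(9,3) = 84, so cyclic triples = 84 − 79 = 5.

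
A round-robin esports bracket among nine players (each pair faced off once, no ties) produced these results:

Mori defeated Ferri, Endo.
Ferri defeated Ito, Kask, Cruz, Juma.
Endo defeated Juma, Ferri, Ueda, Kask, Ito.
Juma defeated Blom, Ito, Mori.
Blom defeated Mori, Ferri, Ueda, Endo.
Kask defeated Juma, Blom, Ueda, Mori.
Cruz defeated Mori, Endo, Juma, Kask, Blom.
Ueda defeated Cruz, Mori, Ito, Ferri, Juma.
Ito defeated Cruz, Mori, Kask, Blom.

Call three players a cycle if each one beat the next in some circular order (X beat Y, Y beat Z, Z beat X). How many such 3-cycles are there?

26

Win totals: Ferri 4, Ueda 5, Blom 4, Kask 4, Endo 5, Juma 3, Ito 4, Mori 2, Cruz 5.
A player with w wins dominates both others in C(w,2) triples; summing gives 6 + 10 + 6 + 6 + 10 + 3 + 6 + 1 + 10 = 58 transitive triples.
Total triples C(9,3) = 84, so cyclic triples = 84 − 58 = 26.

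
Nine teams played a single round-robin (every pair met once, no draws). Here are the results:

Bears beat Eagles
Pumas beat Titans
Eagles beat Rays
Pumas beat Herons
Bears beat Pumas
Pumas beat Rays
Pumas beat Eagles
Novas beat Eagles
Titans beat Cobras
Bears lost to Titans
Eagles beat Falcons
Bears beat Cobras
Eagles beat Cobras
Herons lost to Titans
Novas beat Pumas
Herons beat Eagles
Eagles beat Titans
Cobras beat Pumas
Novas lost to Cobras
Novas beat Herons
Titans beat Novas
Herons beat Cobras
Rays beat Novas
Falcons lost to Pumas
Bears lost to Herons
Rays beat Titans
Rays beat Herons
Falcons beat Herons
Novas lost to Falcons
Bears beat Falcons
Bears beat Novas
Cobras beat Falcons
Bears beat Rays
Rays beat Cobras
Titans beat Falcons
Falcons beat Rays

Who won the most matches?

Win totals: Novas 3, Falcons 3, Rays 4, Bears 6, Pumas 5, Cobras 3, Eagles 4, Titans 5, Herons 3.
Bears leads with 6 wins (next highest: 5).

Bears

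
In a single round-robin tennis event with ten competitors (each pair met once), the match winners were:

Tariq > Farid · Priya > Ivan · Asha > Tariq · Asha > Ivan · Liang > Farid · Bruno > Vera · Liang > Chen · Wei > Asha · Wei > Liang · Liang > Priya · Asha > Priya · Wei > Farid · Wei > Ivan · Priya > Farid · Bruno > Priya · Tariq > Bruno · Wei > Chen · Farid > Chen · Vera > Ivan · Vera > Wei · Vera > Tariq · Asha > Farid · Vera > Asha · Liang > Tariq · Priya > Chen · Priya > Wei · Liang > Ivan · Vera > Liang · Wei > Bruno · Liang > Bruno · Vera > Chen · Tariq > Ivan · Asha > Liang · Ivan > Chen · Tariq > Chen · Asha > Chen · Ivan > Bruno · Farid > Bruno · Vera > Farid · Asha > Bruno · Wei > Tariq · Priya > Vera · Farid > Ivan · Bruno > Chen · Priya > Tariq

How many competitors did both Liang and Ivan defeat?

Liang beat: Bruno, Priya, Farid, Tariq, Chen, Ivan.
Ivan beat: Bruno, Chen.
Both beat: Bruno, Chen — 2.

2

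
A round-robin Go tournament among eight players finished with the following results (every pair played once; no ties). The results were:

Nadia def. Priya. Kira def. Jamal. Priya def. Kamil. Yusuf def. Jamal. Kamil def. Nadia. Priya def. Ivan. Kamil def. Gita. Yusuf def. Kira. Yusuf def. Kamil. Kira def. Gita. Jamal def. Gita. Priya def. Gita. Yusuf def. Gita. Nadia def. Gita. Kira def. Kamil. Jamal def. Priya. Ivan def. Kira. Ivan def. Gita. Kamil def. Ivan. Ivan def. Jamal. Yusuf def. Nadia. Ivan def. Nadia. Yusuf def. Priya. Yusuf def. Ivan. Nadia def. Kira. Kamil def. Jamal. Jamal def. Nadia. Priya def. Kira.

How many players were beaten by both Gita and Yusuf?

Gita beat: no one.
Yusuf beat: Priya, Jamal, Kamil, Gita, Kira, Ivan, Nadia.
No one was beaten by both.

0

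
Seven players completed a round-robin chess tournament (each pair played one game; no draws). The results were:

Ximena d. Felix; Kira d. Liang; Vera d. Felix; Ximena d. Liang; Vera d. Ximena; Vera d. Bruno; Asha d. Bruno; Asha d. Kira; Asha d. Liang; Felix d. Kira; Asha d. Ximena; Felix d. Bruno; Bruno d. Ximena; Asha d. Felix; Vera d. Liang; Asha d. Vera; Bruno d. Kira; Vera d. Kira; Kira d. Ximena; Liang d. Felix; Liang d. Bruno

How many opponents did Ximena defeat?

Ximena's results: beat Liang, Felix; lost to Bruno, Vera, Kira, Asha.
That is 2 wins.

2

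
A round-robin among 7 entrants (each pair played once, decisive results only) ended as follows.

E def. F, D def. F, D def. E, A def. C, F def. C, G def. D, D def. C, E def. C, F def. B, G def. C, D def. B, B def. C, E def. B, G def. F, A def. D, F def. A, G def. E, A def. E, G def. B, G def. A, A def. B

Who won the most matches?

Win totals: A 4, B 1, C 0, D 4, E 3, F 3, G 6.
G leads with 6 wins (next highest: 4).

G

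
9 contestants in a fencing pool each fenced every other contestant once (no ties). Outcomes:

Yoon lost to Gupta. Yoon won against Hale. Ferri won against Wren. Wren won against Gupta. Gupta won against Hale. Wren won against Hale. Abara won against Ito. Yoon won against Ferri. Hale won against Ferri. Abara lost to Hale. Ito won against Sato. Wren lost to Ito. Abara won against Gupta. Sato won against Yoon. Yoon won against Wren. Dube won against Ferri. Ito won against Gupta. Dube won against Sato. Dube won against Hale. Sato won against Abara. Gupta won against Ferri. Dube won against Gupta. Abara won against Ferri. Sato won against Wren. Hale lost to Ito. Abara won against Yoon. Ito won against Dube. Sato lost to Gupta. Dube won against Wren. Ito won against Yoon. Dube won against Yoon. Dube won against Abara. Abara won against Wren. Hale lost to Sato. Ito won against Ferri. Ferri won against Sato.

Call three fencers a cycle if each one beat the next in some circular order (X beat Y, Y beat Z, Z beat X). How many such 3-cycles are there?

14

Win totals: Wren 2, Abara 5, Ferri 2, Dube 7, Yoon 3, Ito 7, Gupta 4, Hale 2, Sato 4.
A fencer with w wins dominates both others in C(w,2) triples; summing gives 1 + 10 + 1 + 21 + 3 + 21 + 6 + 1 + 6 = 70 transitive triples.
Total triples C(9,3) = 84, so cyclic triples = 84 − 70 = 14.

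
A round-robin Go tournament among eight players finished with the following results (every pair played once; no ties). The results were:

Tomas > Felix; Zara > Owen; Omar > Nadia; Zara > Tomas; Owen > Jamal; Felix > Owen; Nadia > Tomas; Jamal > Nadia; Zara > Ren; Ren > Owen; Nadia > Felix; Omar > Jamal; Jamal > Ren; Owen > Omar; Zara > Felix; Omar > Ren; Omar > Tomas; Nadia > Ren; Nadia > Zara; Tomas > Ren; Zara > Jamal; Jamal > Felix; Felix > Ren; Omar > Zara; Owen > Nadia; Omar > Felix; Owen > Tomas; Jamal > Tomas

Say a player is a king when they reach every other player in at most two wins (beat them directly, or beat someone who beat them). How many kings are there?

3

Tomas cannot reach Jamal, Zara, Omar, Nadia in two steps.
Ren cannot reach Zara, Felix in two steps.
Jamal cannot reach Omar in two steps.
Zara reaches everyone (king).
Felix cannot reach Zara in two steps.
Omar reaches everyone (king).
Owen reaches everyone (king).
Nadia cannot reach Omar in two steps.
Kings: Zara, Omar, Owen — 3.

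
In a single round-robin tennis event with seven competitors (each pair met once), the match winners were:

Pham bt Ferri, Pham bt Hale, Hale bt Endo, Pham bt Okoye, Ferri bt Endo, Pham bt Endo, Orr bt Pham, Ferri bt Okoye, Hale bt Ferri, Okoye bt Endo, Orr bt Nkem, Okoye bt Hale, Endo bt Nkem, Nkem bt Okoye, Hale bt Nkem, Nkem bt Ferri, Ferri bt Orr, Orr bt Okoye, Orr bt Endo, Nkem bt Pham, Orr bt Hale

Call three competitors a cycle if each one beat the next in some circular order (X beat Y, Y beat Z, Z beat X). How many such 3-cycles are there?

Win totals: Hale 3, Orr 5, Okoye 2, Endo 1, Pham 4, Ferri 3, Nkem 3.
A competitor with w wins dominates both others in C(w,2) triples; summing gives 3 + 10 + 1 + 0 + 6 + 3 + 3 = 26 transitive triples.
Total triples C(7,3) = 35, so cyclic triples = 35 − 26 = 9.

9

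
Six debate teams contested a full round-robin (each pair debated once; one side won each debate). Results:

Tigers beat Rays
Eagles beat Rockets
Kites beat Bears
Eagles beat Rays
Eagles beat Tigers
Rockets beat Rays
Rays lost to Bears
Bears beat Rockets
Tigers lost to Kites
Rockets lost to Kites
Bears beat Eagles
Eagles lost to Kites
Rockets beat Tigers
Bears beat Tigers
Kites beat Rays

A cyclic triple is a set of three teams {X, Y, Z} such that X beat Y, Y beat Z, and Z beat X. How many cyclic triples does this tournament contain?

0

Win totals: Bears 4, Eagles 3, Tigers 1, Rays 0, Kites 5, Rockets 2.
A team with w wins dominates both others in C(w,2) triples; summing gives 6 + 3 + 0 + 0 + 10 + 1 = 20 transitive triples.
Total triples C(6,3) = 20, so cyclic triples = 20 − 20 = 0.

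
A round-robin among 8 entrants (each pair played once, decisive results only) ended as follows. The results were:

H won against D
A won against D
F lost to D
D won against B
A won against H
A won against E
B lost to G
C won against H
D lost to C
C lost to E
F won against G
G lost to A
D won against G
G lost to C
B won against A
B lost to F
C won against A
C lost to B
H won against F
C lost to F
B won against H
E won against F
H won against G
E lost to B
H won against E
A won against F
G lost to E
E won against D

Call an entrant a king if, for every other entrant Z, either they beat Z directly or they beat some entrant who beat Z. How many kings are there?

6

A reaches everyone (king).
B reaches everyone (king).
C reaches everyone (king).
D reaches everyone (king).
E reaches everyone (king).
F reaches everyone (king).
G cannot reach D, F in two steps.
H cannot reach A in two steps.
Kings: A, B, C, D, E, F — 6.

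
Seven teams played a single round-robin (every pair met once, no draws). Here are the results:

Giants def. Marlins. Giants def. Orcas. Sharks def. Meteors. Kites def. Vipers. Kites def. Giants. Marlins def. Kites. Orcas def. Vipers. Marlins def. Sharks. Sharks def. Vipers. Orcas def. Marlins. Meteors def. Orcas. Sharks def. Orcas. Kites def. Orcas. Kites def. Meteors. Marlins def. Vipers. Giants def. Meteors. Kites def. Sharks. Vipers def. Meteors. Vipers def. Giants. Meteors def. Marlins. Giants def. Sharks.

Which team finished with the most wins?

Win totals: Sharks 3, Vipers 2, Meteors 2, Kites 5, Giants 4, Marlins 3, Orcas 2.
Kites leads with 5 wins (next highest: 4).

Kites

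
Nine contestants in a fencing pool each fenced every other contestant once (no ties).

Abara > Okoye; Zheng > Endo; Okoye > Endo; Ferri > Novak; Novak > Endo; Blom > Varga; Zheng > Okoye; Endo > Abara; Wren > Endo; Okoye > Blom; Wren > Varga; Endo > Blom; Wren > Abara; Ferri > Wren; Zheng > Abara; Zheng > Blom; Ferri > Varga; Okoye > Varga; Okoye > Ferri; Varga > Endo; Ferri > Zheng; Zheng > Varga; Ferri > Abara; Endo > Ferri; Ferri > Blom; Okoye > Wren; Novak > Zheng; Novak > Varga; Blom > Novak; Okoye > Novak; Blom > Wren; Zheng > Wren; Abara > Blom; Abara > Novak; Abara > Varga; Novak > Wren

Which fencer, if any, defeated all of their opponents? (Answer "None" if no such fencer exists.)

Highest win total is Zheng with 6 (out of 8 possible).
Zheng lost to Novak, Ferri, so no fencer went undefeated.

None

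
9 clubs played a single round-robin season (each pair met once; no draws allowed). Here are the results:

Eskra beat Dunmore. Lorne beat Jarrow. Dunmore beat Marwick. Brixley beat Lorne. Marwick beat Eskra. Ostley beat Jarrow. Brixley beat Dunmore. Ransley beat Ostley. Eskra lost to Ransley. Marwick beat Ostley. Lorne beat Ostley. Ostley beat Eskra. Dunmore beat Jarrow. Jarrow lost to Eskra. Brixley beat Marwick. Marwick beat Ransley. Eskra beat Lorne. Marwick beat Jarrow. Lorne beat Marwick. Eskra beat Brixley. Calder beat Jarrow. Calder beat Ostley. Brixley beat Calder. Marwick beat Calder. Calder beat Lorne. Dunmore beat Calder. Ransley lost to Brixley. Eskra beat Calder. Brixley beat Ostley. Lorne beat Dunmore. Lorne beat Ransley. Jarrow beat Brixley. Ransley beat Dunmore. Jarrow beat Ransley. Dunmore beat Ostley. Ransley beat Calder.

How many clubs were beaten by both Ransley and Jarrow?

0

Ransley beat: Ostley, Dunmore, Eskra, Calder.
Jarrow beat: Ransley, Brixley.
No one was beaten by both.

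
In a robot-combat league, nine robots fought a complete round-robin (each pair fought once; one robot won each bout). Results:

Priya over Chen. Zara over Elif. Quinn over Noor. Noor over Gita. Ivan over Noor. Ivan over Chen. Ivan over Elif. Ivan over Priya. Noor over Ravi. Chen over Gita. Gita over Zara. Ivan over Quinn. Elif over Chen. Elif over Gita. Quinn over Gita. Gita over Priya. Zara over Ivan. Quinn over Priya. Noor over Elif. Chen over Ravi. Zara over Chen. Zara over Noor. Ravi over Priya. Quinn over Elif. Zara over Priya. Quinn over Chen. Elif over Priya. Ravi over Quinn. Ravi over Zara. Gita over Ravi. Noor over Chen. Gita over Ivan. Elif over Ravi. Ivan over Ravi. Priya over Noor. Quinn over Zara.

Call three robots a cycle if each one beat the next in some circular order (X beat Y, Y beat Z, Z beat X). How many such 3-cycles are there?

Win totals: Ivan 6, Zara 5, Noor 4, Quinn 6, Chen 2, Priya 2, Elif 4, Gita 4, Ravi 3.
A robot with w wins dominates both others in C(w,2) triples; summing gives 15 + 10 + 6 + 15 + 1 + 1 + 6 + 6 + 3 = 63 transitive triples.
Total triples C(9,3) = 84, so cyclic triples = 84 − 63 = 21.

21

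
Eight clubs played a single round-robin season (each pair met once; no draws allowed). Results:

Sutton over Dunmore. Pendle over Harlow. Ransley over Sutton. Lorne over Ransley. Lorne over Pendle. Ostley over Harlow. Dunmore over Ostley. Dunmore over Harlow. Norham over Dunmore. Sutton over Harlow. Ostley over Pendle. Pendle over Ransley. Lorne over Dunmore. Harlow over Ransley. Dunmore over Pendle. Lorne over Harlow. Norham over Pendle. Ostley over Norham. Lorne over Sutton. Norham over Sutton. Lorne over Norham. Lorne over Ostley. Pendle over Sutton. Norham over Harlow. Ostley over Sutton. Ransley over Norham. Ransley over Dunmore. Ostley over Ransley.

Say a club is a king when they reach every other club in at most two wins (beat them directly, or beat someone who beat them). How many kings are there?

Norham cannot reach Lorne in two steps.
Ostley cannot reach Lorne in two steps.
Pendle cannot reach Ostley, Lorne in two steps.
Lorne reaches everyone (king).
Dunmore cannot reach Lorne in two steps.
Harlow cannot reach Ostley, Pendle, Lorne in two steps.
Ransley cannot reach Lorne in two steps.
Sutton cannot reach Norham, Lorne in two steps.
Kings: Lorne — 1.

1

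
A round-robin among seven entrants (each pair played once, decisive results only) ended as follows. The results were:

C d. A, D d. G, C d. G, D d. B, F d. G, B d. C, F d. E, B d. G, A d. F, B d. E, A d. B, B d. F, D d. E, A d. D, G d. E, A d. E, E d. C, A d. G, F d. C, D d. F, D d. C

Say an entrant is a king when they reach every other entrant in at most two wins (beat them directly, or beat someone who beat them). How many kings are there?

A reaches everyone (king).
B cannot reach D in two steps.
C reaches everyone (king).
D reaches everyone (king).
E cannot reach B, D, F in two steps.
F cannot reach B, D in two steps.
G cannot reach A, B, D, F in two steps.
Kings: A, C, D — 3.

3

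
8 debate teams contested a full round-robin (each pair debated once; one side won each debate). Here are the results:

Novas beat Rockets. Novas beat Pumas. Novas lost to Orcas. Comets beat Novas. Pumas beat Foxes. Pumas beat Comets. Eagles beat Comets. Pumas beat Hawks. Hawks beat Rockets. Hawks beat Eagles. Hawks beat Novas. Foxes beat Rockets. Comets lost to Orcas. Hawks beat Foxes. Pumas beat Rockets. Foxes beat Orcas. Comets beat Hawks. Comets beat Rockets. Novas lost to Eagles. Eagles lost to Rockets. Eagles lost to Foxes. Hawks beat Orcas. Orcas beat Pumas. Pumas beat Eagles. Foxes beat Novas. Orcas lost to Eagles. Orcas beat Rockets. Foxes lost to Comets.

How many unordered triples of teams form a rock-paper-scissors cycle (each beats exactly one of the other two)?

14

Win totals: Pumas 5, Eagles 3, Foxes 4, Novas 2, Comets 4, Hawks 5, Rockets 1, Orcas 4.
A team with w wins dominates both others in C(w,2) triples; summing gives 10 + 3 + 6 + 1 + 6 + 10 + 0 + 6 = 42 transitive triples.
Total triples C(8,3) = 56, so cyclic triples = 56 − 42 = 14.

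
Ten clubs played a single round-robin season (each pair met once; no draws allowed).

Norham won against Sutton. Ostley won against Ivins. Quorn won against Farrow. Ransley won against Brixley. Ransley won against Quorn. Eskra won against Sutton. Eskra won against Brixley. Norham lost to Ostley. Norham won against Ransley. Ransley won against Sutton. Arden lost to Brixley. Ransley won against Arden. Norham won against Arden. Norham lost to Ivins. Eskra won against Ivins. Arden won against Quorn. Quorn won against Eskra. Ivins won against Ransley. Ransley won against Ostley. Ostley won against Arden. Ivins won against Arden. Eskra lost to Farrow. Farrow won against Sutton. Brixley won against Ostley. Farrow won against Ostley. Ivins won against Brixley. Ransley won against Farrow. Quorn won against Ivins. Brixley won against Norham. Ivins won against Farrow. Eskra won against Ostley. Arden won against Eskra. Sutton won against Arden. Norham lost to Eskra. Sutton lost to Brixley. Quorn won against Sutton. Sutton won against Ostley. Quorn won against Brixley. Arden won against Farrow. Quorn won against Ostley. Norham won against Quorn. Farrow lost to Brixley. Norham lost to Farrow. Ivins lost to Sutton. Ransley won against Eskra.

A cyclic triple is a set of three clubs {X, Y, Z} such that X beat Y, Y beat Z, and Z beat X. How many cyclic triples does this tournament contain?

Win totals: Farrow 4, Arden 3, Sutton 3, Norham 4, Eskra 5, Quorn 6, Ransley 7, Ostley 3, Brixley 5, Ivins 5.
A club with w wins dominates both others in C(w,2) triples; summing gives 6 + 3 + 3 + 6 + 10 + 15 + 21 + 3 + 10 + 10 = 87 transitive triples.
Total triples C(10,3) = 120, so cyclic triples = 120 − 87 = 33.

33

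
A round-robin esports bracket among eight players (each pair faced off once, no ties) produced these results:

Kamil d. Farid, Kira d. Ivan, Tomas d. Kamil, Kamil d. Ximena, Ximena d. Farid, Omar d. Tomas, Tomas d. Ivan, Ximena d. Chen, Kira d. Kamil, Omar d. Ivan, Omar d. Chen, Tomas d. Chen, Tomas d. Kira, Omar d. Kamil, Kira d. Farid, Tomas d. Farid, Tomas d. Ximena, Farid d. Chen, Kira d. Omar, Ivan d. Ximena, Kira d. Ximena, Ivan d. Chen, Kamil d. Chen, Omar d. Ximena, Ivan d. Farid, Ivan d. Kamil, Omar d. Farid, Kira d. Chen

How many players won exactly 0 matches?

1

Win totals: Kira 6, Kamil 3, Ximena 2, Ivan 4, Omar 6, Farid 1, Tomas 6, Chen 0.
Exactly 0: Chen — 1 player.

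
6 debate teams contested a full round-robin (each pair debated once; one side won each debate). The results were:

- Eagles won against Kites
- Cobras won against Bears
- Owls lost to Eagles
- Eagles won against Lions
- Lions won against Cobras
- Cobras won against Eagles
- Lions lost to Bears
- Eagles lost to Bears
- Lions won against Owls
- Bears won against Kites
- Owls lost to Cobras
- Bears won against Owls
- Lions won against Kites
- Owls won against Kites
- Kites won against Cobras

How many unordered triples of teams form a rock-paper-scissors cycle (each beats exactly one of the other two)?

5

Of the C(6,3) = 20 triples, the cyclic ones are: {Eagles, Lions, Cobras}; {Eagles, Cobras, Kites}; {Bears, Lions, Cobras}; {Bears, Cobras, Kites}; {Owls, Cobras, Kites}.
That is 5.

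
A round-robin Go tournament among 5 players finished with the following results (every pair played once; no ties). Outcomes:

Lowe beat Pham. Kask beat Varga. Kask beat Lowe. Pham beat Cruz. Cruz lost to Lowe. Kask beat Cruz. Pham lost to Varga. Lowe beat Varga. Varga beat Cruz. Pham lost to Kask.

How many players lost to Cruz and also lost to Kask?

0

Cruz beat: no one.
Kask beat: Varga, Lowe, Cruz, Pham.
No one was beaten by both.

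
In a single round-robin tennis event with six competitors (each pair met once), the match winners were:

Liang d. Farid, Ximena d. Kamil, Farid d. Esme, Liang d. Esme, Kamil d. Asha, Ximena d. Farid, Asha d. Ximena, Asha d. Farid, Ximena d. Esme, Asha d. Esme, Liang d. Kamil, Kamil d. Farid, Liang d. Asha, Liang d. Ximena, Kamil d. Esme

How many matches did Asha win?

3

Asha's results: beat Farid, Ximena, Esme; lost to Liang, Kamil.
That is 3 wins.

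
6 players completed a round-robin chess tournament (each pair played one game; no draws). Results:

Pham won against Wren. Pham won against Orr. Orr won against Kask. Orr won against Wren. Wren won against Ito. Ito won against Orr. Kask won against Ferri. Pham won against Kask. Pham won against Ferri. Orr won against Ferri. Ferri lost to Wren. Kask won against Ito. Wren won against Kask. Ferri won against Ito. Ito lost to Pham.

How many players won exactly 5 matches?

Win totals: Orr 3, Wren 3, Ferri 1, Kask 2, Pham 5, Ito 1.
Exactly 5: Pham — 1 player.

1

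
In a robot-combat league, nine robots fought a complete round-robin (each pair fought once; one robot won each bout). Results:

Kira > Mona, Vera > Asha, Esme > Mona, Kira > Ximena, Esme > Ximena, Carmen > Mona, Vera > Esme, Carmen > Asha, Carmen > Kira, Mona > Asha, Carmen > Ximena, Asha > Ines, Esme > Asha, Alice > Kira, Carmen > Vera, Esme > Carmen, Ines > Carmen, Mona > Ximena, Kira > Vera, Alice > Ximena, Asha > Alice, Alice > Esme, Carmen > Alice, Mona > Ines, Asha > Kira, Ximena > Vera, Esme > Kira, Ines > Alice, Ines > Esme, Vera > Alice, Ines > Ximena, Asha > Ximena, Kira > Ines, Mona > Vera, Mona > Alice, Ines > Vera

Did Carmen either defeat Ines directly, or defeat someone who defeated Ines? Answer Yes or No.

Yes

Carmen did not beat Ines directly.
Carmen beat Ximena, Vera, Asha, Mona, Alice, Kira. Of those, Asha beat Ines.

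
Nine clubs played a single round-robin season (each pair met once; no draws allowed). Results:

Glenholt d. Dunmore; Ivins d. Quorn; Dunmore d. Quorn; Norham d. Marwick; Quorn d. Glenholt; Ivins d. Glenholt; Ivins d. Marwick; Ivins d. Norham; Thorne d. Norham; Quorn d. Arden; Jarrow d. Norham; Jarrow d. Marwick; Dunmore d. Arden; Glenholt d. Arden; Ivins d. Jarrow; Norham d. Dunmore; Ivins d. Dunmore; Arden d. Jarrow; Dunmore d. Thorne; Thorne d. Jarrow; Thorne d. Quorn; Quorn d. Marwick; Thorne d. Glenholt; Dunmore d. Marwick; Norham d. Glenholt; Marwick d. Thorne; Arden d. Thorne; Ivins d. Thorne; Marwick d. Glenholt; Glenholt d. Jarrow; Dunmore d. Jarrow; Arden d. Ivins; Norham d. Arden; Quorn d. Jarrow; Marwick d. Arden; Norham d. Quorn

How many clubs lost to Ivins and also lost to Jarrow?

2

Ivins beat: Marwick, Dunmore, Jarrow, Thorne, Norham, Glenholt, Quorn.
Jarrow beat: Marwick, Norham.
Both beat: Marwick, Norham — 2.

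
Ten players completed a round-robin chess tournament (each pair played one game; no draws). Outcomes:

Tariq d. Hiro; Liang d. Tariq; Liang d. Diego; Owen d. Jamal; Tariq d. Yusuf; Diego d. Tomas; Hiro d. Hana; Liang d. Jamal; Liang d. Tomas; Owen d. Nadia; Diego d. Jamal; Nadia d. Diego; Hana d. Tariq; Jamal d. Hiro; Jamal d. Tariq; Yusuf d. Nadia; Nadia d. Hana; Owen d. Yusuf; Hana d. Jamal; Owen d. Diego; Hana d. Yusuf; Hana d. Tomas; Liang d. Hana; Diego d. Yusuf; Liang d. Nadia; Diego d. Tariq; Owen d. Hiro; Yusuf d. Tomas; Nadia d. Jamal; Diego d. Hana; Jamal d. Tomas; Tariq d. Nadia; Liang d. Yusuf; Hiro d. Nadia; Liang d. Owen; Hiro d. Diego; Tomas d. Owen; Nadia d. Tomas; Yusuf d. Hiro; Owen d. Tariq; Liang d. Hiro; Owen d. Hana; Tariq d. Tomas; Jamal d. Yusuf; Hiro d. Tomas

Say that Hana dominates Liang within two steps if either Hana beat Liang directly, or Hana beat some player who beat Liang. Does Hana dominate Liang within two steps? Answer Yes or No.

No

Hana did not beat Liang directly.
Hana beat Yusuf, Tomas, Jamal, Tariq, but each of them lost to Liang. No two-step path.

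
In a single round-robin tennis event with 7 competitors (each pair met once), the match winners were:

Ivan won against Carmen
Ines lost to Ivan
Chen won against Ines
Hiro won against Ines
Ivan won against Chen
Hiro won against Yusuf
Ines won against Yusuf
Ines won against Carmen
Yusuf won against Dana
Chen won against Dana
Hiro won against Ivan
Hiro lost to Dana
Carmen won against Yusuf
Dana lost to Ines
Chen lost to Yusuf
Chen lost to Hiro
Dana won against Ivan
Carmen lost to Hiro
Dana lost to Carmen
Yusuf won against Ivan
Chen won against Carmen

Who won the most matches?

Hiro

Win totals: Carmen 2, Chen 3, Dana 2, Ivan 3, Ines 3, Yusuf 3, Hiro 5.
Hiro leads with 5 wins (next highest: 3).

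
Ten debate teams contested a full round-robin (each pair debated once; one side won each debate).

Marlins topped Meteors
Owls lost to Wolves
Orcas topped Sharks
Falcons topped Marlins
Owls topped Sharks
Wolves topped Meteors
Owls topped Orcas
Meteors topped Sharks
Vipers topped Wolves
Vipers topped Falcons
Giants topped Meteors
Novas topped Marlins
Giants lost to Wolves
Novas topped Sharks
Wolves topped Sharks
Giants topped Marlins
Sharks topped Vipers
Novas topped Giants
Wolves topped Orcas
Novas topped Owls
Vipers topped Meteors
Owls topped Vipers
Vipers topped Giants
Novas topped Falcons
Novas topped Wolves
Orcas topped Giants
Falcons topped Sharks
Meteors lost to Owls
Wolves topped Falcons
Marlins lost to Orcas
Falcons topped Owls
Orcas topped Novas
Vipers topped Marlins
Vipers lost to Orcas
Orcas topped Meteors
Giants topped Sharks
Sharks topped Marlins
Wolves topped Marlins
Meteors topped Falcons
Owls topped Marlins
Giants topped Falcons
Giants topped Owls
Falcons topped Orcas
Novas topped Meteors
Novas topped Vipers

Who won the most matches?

Novas

Win totals: Meteors 2, Marlins 1, Giants 5, Falcons 4, Orcas 6, Vipers 5, Novas 8, Sharks 2, Owls 5, Wolves 7.
Novas leads with 8 wins (next highest: 7).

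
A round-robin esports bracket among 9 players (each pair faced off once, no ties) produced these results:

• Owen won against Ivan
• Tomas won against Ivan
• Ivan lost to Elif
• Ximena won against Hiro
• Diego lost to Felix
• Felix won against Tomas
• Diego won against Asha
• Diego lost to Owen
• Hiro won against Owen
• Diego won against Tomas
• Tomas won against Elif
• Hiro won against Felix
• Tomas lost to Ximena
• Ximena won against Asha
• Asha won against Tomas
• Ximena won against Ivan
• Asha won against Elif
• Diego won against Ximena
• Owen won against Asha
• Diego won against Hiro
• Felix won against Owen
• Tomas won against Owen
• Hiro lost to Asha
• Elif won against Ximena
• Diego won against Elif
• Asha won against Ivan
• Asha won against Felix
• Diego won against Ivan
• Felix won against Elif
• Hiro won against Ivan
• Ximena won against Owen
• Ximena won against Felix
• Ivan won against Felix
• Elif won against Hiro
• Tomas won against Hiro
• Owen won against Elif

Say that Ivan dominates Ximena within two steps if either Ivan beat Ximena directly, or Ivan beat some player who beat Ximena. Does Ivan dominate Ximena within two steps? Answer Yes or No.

Ivan did not beat Ximena directly.
Ivan beat Felix, but each of them lost to Ximena. No two-step path.

No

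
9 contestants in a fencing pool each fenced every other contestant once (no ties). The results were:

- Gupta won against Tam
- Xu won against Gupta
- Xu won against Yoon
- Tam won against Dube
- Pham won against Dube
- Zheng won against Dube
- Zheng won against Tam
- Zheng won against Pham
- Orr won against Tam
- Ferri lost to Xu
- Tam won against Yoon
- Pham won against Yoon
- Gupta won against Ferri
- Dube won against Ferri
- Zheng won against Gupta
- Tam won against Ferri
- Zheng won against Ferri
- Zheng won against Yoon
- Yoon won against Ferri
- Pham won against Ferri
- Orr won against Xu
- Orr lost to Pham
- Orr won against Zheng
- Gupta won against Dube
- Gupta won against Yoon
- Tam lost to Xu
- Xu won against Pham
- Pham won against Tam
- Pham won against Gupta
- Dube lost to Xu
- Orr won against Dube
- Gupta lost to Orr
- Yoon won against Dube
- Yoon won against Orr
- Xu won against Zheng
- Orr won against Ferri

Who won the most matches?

Win totals: Zheng 6, Ferri 0, Yoon 3, Xu 7, Gupta 4, Pham 6, Dube 1, Orr 6, Tam 3.
Xu leads with 7 wins (next highest: 6).

Xu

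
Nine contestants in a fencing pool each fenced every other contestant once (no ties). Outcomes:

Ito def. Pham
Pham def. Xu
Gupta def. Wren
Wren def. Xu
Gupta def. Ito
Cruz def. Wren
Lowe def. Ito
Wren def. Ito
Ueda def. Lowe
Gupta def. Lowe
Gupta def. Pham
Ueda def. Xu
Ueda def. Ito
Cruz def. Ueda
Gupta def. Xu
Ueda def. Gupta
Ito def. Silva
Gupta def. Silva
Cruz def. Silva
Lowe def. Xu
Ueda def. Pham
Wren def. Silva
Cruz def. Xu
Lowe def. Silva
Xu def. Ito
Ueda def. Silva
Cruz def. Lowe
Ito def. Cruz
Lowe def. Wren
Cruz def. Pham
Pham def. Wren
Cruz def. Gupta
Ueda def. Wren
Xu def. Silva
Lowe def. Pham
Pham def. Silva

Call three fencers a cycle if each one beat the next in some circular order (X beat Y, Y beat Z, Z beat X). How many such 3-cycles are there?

Win totals: Ito 3, Pham 3, Cruz 7, Wren 3, Ueda 7, Silva 0, Lowe 5, Xu 2, Gupta 6.
A fencer with w wins dominates both others in C(w,2) triples; summing gives 3 + 3 + 21 + 3 + 21 + 0 + 10 + 1 + 15 = 77 transitive triples.
Total triples C(9,3) = 84, so cyclic triples = 84 − 77 = 7.

7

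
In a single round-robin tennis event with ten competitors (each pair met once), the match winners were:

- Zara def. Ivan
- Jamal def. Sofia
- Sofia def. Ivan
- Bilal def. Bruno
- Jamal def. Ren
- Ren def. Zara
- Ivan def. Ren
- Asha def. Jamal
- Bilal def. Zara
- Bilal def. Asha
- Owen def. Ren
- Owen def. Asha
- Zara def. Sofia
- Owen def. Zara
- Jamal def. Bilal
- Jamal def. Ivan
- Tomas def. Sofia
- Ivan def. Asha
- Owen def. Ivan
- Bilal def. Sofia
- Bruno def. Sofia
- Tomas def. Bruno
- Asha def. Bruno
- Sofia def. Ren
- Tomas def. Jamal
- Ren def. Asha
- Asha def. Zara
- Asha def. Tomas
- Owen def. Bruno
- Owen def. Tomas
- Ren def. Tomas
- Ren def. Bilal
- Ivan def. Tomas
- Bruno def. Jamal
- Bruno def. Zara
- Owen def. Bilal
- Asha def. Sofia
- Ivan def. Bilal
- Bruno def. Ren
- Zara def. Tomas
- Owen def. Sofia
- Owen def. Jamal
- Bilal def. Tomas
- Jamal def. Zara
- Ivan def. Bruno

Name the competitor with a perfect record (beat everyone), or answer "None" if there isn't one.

Owen has 9 wins out of 9 opponents — a perfect record.

Owen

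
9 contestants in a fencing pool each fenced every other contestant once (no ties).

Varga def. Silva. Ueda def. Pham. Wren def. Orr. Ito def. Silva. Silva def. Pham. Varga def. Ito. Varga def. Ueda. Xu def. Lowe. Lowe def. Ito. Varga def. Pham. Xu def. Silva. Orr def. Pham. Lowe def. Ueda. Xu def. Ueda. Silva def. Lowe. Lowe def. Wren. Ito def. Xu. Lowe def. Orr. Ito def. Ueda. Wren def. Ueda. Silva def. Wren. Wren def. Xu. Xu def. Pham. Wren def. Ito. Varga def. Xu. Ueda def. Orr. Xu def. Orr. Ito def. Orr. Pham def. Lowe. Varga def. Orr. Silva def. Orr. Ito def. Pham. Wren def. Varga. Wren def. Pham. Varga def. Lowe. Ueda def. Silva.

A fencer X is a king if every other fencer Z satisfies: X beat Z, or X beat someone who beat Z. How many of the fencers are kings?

Orr cannot reach Silva, Ito, Varga, Wren, Xu, Ueda in two steps.
Silva reaches everyone (king).
Ito cannot reach Varga in two steps.
Pham cannot reach Silva, Varga, Xu in two steps.
Lowe reaches everyone (king).
Varga reaches everyone (king).
Wren reaches everyone (king).
Xu cannot reach Varga in two steps.
Ueda cannot reach Ito, Varga, Xu in two steps.
Kings: Silva, Lowe, Varga, Wren — 4.

4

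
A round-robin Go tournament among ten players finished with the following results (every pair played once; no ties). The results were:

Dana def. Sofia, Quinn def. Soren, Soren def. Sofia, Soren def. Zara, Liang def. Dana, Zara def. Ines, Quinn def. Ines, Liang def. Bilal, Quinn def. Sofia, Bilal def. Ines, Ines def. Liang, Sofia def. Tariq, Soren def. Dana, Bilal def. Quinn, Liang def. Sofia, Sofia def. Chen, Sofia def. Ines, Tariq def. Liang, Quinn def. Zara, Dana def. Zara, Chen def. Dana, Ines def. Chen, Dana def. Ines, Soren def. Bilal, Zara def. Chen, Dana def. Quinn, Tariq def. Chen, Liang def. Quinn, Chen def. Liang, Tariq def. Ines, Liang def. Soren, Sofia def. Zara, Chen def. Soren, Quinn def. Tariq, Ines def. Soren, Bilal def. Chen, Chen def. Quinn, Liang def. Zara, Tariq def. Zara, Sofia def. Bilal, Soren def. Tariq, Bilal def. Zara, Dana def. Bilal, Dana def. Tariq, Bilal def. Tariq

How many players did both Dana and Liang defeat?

Dana beat: Quinn, Bilal, Sofia, Tariq, Zara, Ines.
Liang beat: Dana, Quinn, Bilal, Soren, Sofia, Zara.
Both beat: Quinn, Bilal, Sofia, Zara — 4.

4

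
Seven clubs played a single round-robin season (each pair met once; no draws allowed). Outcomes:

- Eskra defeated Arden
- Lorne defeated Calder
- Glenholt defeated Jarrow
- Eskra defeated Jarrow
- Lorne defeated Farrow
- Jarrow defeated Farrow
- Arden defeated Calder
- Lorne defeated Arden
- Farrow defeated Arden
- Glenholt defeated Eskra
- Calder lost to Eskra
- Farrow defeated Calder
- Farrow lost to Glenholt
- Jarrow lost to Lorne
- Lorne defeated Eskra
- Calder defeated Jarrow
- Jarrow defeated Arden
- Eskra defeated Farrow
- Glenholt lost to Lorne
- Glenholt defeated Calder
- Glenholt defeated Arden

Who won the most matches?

Lorne

Win totals: Glenholt 5, Farrow 2, Arden 1, Eskra 4, Jarrow 2, Calder 1, Lorne 6.
Lorne leads with 6 wins (next highest: 5).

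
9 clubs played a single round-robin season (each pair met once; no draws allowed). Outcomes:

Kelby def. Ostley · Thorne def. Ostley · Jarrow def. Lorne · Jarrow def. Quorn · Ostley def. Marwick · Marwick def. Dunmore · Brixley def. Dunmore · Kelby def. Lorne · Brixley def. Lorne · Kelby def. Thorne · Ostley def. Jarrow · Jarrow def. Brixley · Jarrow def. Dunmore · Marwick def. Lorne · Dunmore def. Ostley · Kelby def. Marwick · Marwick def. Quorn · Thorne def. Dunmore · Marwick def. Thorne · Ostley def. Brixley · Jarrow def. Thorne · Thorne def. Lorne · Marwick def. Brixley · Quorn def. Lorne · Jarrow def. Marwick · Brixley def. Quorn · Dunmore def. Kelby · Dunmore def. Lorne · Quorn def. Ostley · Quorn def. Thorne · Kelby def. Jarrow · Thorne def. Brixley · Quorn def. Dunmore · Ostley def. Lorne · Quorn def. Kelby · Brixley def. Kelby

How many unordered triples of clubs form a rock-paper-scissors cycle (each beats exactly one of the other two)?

Win totals: Ostley 4, Jarrow 6, Marwick 5, Kelby 5, Dunmore 3, Brixley 4, Thorne 4, Lorne 0, Quorn 5.
A club with w wins dominates both others in C(w,2) triples; summing gives 6 + 15 + 10 + 10 + 3 + 6 + 6 + 0 + 10 = 66 transitive triples.
Total triples C(9,3) = 84, so cyclic triples = 84 − 66 = 18.

18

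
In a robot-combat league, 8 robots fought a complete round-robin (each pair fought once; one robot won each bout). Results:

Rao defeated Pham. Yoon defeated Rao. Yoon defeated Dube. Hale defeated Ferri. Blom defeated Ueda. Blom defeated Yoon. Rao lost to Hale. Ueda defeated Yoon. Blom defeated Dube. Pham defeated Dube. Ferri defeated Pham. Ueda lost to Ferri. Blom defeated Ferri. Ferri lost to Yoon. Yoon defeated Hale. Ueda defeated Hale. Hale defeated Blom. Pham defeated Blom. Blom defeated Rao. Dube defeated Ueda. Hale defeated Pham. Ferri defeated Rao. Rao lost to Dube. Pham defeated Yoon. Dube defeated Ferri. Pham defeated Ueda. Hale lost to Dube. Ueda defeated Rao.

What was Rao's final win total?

Rao's results: beat Pham; lost to Blom, Hale, Ferri, Yoon, Dube, Ueda.
That is 1 win.

1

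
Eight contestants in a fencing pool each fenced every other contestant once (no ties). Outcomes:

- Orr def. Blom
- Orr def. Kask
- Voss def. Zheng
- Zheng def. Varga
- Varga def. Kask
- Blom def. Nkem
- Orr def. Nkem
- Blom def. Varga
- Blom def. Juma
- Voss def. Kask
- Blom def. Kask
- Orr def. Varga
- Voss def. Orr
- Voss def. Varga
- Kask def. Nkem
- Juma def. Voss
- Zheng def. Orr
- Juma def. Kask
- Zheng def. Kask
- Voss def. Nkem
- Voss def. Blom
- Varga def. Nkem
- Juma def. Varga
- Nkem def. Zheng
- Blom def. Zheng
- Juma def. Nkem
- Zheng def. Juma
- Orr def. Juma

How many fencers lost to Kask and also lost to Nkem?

0

Kask beat: Nkem.
Nkem beat: Zheng.
No one was beaten by both.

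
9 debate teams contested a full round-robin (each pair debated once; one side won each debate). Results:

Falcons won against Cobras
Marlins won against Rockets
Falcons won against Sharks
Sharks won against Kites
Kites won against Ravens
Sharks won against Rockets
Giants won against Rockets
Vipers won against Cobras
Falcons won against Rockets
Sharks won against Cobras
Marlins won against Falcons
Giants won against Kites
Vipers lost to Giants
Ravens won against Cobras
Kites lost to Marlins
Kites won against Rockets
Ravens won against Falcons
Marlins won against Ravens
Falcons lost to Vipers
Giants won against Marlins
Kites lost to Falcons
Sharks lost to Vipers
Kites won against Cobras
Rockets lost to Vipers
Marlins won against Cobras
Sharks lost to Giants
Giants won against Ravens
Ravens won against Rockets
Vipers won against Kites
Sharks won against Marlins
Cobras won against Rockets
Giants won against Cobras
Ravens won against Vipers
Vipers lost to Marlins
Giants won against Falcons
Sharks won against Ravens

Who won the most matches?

Win totals: Ravens 4, Marlins 6, Giants 8, Falcons 4, Rockets 0, Cobras 1, Kites 3, Vipers 5, Sharks 5.
Giants leads with 8 wins (next highest: 6).

Giants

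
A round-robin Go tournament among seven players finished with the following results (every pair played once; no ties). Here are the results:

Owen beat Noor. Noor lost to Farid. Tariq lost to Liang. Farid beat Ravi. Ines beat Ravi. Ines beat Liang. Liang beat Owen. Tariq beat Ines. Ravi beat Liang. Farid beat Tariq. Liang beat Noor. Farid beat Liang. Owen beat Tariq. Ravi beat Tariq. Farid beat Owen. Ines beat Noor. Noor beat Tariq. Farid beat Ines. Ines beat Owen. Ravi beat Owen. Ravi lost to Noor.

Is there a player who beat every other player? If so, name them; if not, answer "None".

Farid

Farid has 6 wins out of 6 opponents — a perfect record.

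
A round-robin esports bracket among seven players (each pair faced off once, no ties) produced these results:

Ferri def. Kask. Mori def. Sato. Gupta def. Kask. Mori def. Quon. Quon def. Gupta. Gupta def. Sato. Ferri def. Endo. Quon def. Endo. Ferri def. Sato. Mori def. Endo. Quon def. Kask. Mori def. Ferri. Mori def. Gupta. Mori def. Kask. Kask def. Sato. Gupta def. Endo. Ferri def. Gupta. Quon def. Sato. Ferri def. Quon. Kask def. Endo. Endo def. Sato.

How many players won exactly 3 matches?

1

Win totals: Sato 0, Ferri 5, Kask 2, Quon 4, Endo 1, Mori 6, Gupta 3.
Exactly 3: Gupta — 1 player.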